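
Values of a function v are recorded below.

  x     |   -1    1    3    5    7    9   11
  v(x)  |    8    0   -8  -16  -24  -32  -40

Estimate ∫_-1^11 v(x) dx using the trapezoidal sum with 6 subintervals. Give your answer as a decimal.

-192

Δx = 2.
T_6 = (2/2)·[8 + 2·0 + 2·(-8) + 2·(-16) + 2·(-24) + 2·(-32) + (-40)] = -192.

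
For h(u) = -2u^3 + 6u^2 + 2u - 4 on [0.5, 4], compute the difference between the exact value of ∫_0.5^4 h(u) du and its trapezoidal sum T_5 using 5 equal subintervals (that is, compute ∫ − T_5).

Exact integral: ∫_0.5^4 h(u) du = 1.53125.
T_5 = -0.6125.
Error = 1.53125 − (-0.6125) = 2.14375.

2.14375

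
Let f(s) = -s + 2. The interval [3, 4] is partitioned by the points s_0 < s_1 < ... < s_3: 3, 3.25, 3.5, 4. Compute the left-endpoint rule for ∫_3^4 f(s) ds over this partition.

-1.3125

Subinterval widths: 0.25, 0.25, 0.5.
Left endpoints: 3, 3.25, 3.5.
f(3) = -1, f(3.25) = -1.25, f(3.5) = -1.5.
Sum = Σ Δs_i · f(s_i).
Sum = -1.3125.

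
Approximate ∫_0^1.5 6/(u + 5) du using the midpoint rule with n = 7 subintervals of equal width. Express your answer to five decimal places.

1.57400

Δu = (1.5 − 0)/7 = 3/14.
Midpoints: 3/28, 9/28, 15/28, 0.75, 27/28, 33/28, 39/28.
f(3/28) = 168/143, f(9/28) = 168/149, f(15/28) = 168/155, f(0.75) = 24/23, f(27/28) = 168/167, f(33/28) = 168/173, f(39/28) = 168/179.
Sum = Δu · [f(3/28) + f(9/28) + f(15/28) + ...].
Sum ≈ 1.57400.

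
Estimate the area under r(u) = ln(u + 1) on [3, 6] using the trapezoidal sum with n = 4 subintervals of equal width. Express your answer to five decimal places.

5.07118

Δu = (6 − 3)/4 = 0.75.
r(3) ≈ 1.38629, r(3.75) ≈ 1.55814, r(4.5) ≈ 1.70475, r(5.25) ≈ 1.83258, r(6) ≈ 1.94591.
T_4 = (Δu/2)·[r(u_0) + 2r(u_1) + 2r(u_2) + 2r(u_3) + r(u_4)].
Sum ≈ 5.07118.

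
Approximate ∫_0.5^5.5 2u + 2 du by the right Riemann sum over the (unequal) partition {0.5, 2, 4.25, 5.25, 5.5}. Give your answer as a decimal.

48.375

Subinterval widths: 1.5, 2.25, 1, 0.25.
Right endpoints: 2, 4.25, 5.25, 5.5.
f(2) = 6, f(4.25) = 10.5, f(5.25) = 12.5, f(5.5) = 13.
Sum = Σ Δu_i · f(u_i).
Sum = 48.375.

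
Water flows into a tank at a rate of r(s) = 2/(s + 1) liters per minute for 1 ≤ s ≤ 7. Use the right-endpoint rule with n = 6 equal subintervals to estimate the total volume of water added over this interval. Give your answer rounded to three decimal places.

2.436

Δs = (7 − 1)/6 = 1.
Right endpoints: 2, 3, 4, 5, 6, 7.
r(2) = 2/3, r(3) = 0.5, r(4) = 0.4, r(5) = 1/3, r(6) = 2/7, r(7) = 0.25.
Sum = Δs · [r(2) + r(3) + r(4) + ...].
Sum ≈ 2.436.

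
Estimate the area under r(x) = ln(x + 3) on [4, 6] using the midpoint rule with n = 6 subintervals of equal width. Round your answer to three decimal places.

4.154

Δx = (6 − 4)/6 = 1/3.
Midpoints: 25/6, 4.5, 29/6, 31/6, 5.5, 35/6.
r(25/6) ≈ 1.969, r(4.5) ≈ 2.015, r(29/6) ≈ 2.058, r(31/6) ≈ 2.100, r(5.5) ≈ 2.140, r(35/6) ≈ 2.179.
Sum = Δx · [r(25/6) + r(4.5) + r(29/6) + ...].
Sum ≈ 4.154.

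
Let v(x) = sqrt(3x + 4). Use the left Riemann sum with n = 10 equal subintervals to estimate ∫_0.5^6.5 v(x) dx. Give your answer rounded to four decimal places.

Δx = (6.5 − 0.5)/10 = 0.6.
Left endpoints: 0.5, 1.1, 1.7, 2.3, 2.9, 3.5, 4.1, 4.7, 5.3, 5.9.
v(0.5) ≈ 2.3452, v(1.1) ≈ 2.7019, v(1.7) ≈ 3.0166, v(2.3) ≈ 3.3015, v(2.9) ≈ 3.5637, v(3.5) ≈ 3.8079, v(4.1) ≈ 4.0373, v(4.7) ≈ 4.2544, v(5.3) ≈ 4.4609, v(5.9) ≈ 4.6583.
Sum = Δx · [v(0.5) + v(1.1) + v(1.7) + ...].
Sum ≈ 21.6887.

21.6887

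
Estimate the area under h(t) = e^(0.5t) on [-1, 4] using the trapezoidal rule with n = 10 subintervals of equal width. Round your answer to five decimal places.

13.63563

Δt = (4 − (-1))/10 = 0.5.
h(-1) ≈ 0.60653, h(-0.5) ≈ 0.77880, h(0) ≈ 1.00000, h(0.5) ≈ 1.28403, h(1) ≈ 1.64872, h(1.5) ≈ 2.11700, h(2) ≈ 2.71828, h(2.5) ≈ 3.49034, h(3) ≈ 4.48169, h(3.5) ≈ 5.75460, h(4) ≈ 7.38906.
T_10 = (Δt/2)·[h(t_0) + 2h(t_1) + ... + 2h(t_{9}) + h(t_10)].
Sum ≈ 13.63563.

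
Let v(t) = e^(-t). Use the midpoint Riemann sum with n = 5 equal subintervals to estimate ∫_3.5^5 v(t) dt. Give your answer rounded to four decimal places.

0.0234

Δt = (5 − 3.5)/5 = 0.3.
Midpoints: 3.65, 3.95, 4.25, 4.55, 4.85.
v(3.65) ≈ 0.0260, v(3.95) ≈ 0.0193, v(4.25) ≈ 0.0143, v(4.55) ≈ 0.0106, v(4.85) ≈ 0.0078.
Sum = Δt · [v(3.65) + v(3.95) + v(4.25) + v(4.55) + v(4.85)].
Sum ≈ 0.0234.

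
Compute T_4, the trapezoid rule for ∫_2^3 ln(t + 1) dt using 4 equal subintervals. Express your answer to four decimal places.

Δt = (3 − 2)/4 = 0.25.
f(2) ≈ 1.0986, f(2.25) ≈ 1.1787, f(2.5) ≈ 1.2528, f(2.75) ≈ 1.3218, f(3) ≈ 1.3863.
T_4 = (Δt/2)·[f(t_0) + 2f(t_1) + 2f(t_2) + 2f(t_3) + f(t_4)].
Sum ≈ 1.2489.

1.2489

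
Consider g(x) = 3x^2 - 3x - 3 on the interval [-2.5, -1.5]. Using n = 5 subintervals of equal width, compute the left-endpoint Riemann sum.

16.77

Δx = (-1.5 − (-2.5))/5 = 0.2.
Left endpoints: -2.5, -2.3, -2.1, -1.9, -1.7.
g(-2.5) = 23.25, g(-2.3) = 19.77, g(-2.1) = 16.53, g(-1.9) = 13.53, g(-1.7) = 10.77.
Sum = Δx · [g(-2.5) + g(-2.3) + g(-2.1) + g(-1.9) + g(-1.7)].
Sum = 16.77.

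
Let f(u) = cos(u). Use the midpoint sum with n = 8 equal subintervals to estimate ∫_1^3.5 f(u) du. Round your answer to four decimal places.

Δu = (3.5 − 1)/8 = 0.3125.
Midpoints: 1.15625, 1.46875, 1.78125, 2.09375, 2.40625, 2.71875, 3.03125, 3.34375.
f(1.15625) ≈ 0.4028, f(1.46875) ≈ 0.1019, f(1.78125) ≈ -0.2089, f(2.09375) ≈ -0.4994, f(2.40625) ≈ -0.7416, f(2.71875) ≈ -0.9119, f(3.03125) ≈ -0.9939, f(3.34375) ≈ -0.9796.
Sum = Δu · [f(1.15625) + f(1.46875) + f(1.78125) + ...].
Sum ≈ -1.1971.

-1.1971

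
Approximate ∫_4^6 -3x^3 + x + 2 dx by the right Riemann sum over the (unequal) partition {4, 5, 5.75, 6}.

-949.93359375

Subinterval widths: 1, 0.75, 0.25.
Right endpoints: 5, 5.75, 6.
f(5) = -368, f(5.75) = -562.578125, f(6) = -640.
Sum = Σ Δx_i · f(x_i).
Sum = -949.93359375.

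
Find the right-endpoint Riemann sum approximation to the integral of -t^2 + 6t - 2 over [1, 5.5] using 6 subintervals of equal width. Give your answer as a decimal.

Δt = (5.5 − 1)/6 = 0.75.
Right endpoints: 1.75, 2.5, 3.25, 4, 4.75, 5.5.
f(1.75) = 5.4375, f(2.5) = 6.75, f(3.25) = 6.9375, f(4) = 6, f(4.75) = 3.9375, f(5.5) = 0.75.
Sum = Δt · [f(1.75) + f(2.5) + f(3.25) + ...].
Sum = 22.359375.

22.359375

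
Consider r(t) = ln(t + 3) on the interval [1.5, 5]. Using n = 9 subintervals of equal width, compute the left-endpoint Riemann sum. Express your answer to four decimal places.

6.2541

Δt = (5 − 1.5)/9 = 7/18.
Left endpoints: 1.5, 17/9, 41/18, 8/3, 55/18, 31/9, 23/6, 38/9, 83/18.
r(1.5) ≈ 1.5041, r(17/9) ≈ 1.5870, r(41/18) ≈ 1.6635, r(8/3) ≈ 1.7346, r(55/18) ≈ 1.8010, r(31/9) ≈ 1.8632, r(23/6) ≈ 1.9218, r(38/9) ≈ 1.9772, r(83/18) ≈ 2.0296.
Sum = Δt · [r(1.5) + r(17/9) + r(41/18) + ...].
Sum ≈ 6.2541.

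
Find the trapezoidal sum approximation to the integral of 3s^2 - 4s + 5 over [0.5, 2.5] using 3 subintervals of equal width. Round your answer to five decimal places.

Δs = (2.5 − 0.5)/3 = 2/3.
f(0.5) = 3.75, f(7/6) = 53/12, f(11/6) = 7.75, f(2.5) = 13.75.
T_3 = (Δs/2)·[f(s_0) + 2f(s_1) + 2f(s_2) + f(s_3)].
Sum ≈ 13.94444.

13.94444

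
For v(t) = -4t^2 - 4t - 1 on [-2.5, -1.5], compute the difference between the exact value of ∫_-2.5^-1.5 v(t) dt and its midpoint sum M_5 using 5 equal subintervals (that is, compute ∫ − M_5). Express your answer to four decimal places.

Exact integral: ∫_-2.5^-1.5 v(t) dt ≈ -9.333333.
M_5 = -9.32.
Error ≈ -9.333333 − (-9.32) ≈ -0.0133.

-0.0133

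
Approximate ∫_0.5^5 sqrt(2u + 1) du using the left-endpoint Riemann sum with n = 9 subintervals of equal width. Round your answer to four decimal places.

Δu = (5 − 0.5)/9 = 0.5.
Left endpoints: 0.5, 1, 1.5, 2, 2.5, 3, 3.5, 4, 4.5.
f(0.5) ≈ 1.4142, f(1) ≈ 1.7321, f(1.5) ≈ 2.0000, f(2) ≈ 2.2361, f(2.5) ≈ 2.4495, f(3) ≈ 2.6458, f(3.5) ≈ 2.8284, f(4) ≈ 3.0000, f(4.5) ≈ 3.1623.
Sum = Δu · [f(0.5) + f(1) + f(1.5) + ...].
Sum ≈ 10.7341.

10.7341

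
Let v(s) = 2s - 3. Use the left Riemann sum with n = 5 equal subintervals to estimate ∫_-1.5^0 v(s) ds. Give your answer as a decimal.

-7.2

Δs = (0 − (-1.5))/5 = 0.3.
Left endpoints: -1.5, -1.2, -0.9, -0.6, -0.3.
v(-1.5) = -6, v(-1.2) = -5.4, v(-0.9) = -4.8, v(-0.6) = -4.2, v(-0.3) = -3.6.
Sum = Δs · [v(-1.5) + v(-1.2) + v(-0.9) + v(-0.6) + v(-0.3)].
Sum = -7.2.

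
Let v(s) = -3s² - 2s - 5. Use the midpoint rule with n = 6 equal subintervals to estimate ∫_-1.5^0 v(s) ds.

Δs = (0 − (-1.5))/6 = 0.25.
Midpoints: -1.375, -1.125, -0.875, -0.625, -0.375, -0.125.
v(-1.375) = -7.921875, v(-1.125) = -6.546875, v(-0.875) = -5.546875, v(-0.625) = -4.921875, v(-0.375) = -4.671875, v(-0.125) = -4.796875.
Sum = Δs · [v(-1.375) + v(-1.125) + v(-0.875) + ...].
Sum = -8.6015625.

-8.6015625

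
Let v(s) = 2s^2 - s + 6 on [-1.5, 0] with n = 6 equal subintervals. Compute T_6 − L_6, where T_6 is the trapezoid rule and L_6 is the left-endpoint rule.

-0.75

T_6 = 12.40625.
L_6 = 13.15625.
T_6 − L_6 = -0.75.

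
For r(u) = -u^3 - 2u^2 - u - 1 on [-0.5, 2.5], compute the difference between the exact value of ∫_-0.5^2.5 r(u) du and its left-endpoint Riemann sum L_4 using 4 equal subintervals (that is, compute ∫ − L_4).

-10.125

Exact integral: ∫_-0.5^2.5 r(u) du = -26.25.
L_4 = -16.125.
Error = -26.25 − (-16.125) = -10.125.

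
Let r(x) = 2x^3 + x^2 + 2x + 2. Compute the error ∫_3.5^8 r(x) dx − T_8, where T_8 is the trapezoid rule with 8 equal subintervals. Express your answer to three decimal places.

-8.424

Exact integral: ∫_3.5^8 r(x) dx = 2190.09375.
T_8 ≈ 2198.51807.
Error ≈ 2190.09375 − 2198.51807 ≈ -8.424.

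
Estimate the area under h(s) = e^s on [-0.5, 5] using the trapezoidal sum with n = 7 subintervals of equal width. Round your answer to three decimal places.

155.334

Δs = (5 − (-0.5))/7 = 11/14.
h(-0.5) ≈ 0.607, h(2/7) ≈ 1.331, h(15/14) ≈ 2.920, h(13/7) ≈ 6.405, h(37/14) ≈ 14.053, h(24/7) ≈ 30.833, h(59/14) ≈ 67.646, h(5) ≈ 148.413.
T_7 = (Δs/2)·[h(s_0) + 2h(s_1) + ... + 2h(s_{6}) + h(s_7)].
Sum ≈ 155.334.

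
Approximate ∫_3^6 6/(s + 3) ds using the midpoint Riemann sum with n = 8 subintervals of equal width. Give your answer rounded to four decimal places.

2.4322

Δs = (6 − 3)/8 = 0.375.
Midpoints: 3.1875, 3.5625, 3.9375, 4.3125, 4.6875, 5.0625, 5.4375, 5.8125.
f(3.1875) = 32/33, f(3.5625) = 32/35, f(3.9375) = 32/37, f(4.3125) = 32/39, f(4.6875) = 32/41, f(5.0625) = 32/43, f(5.4375) = 32/45, f(5.8125) = 32/47.
Sum = Δs · [f(3.1875) + f(3.5625) + f(3.9375) + ...].
Sum ≈ 2.4322.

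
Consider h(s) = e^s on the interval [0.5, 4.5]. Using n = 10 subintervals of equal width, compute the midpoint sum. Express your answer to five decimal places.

87.78202

Δs = (4.5 − 0.5)/10 = 0.4.
Midpoints: 0.7, 1.1, 1.5, 1.9, 2.3, 2.7, 3.1, 3.5, 3.9, 4.3.
h(0.7) ≈ 2.01375, h(1.1) ≈ 3.00417, h(1.5) ≈ 4.48169, h(1.9) ≈ 6.68589, h(2.3) ≈ 9.97418, h(2.7) ≈ 14.87973, h(3.1) ≈ 22.19795, h(3.5) ≈ 33.11545, h(3.9) ≈ 49.40245, h(4.3) ≈ 73.69979.
Sum = Δs · [h(0.7) + h(1.1) + h(1.5) + ...].
Sum ≈ 87.78202.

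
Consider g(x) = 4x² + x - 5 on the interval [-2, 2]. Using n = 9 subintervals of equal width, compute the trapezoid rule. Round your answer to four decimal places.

Δx = (2 − (-2))/9 = 4/9.
g(-2) = 9, g(-14/9) = 253/81, g(-10/9) = -95/81, g(-2/3) = -35/9, g(-2/9) = -407/81, g(2/9) = -371/81, g(2/3) = -23/9, g(10/9) = 85/81, g(14/9) = 505/81, g(2) = 13.
T_9 = (Δx/2)·[g(x_0) + 2g(x_1) + ... + 2g(x_{8}) + g(x_9)].
Sum ≈ 1.8601.

1.8601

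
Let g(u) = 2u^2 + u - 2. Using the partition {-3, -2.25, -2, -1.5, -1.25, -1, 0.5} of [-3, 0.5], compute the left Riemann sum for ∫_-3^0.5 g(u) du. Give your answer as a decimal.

11.9375

Subinterval widths: 0.75, 0.25, 0.5, 0.25, 0.25, 1.5.
Left endpoints: -3, -2.25, -2, -1.5, -1.25, -1.
g(-3) = 13, g(-2.25) = 5.875, g(-2) = 4, g(-1.5) = 1, g(-1.25) = -0.125, g(-1) = -1.
Sum = Σ Δu_i · g(u_i).
Sum = 11.9375.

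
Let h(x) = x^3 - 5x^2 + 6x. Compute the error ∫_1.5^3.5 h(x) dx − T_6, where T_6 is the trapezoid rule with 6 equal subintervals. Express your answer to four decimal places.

Exact integral: ∫_1.5^3.5 h(x) dx ≈ 0.416667.
T_6 ≈ 0.509259.
Error ≈ 0.416667 − 0.509259 ≈ -0.0926.

-0.0926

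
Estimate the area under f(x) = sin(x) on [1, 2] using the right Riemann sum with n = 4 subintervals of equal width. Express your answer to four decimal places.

0.9599

Δx = (2 − 1)/4 = 0.25.
Right endpoints: 1.25, 1.5, 1.75, 2.
f(1.25) ≈ 0.9490, f(1.5) ≈ 0.9975, f(1.75) ≈ 0.9840, f(2) ≈ 0.9093.
Sum = Δx · [f(1.25) + f(1.5) + f(1.75) + f(2)].
Sum ≈ 0.9599.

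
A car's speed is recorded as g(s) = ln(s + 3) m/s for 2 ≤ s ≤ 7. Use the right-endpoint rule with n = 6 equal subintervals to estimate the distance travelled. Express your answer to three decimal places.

Δs = (7 − 2)/6 = 5/6.
Right endpoints: 17/6, 11/3, 4.5, 16/3, 37/6, 7.
g(17/6) ≈ 1.764, g(11/3) ≈ 1.897, g(4.5) ≈ 2.015, g(16/3) ≈ 2.120, g(37/6) ≈ 2.216, g(7) ≈ 2.303.
Sum = Δs · [g(17/6) + g(11/3) + g(4.5) + ...].
Sum ≈ 10.262.

10.262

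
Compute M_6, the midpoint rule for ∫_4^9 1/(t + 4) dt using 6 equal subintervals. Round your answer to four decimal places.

Δt = (9 − 4)/6 = 5/6.
Midpoints: 53/12, 5.25, 73/12, 83/12, 7.75, 103/12.
f(53/12) = 12/101, f(5.25) = 4/37, f(73/12) = 12/121, f(83/12) = 12/131, f(7.75) = 4/47, f(103/12) = 12/151.
Sum = Δt · [f(53/12) + f(5.25) + f(73/12) + ...].
Sum ≈ 0.4852.

0.4852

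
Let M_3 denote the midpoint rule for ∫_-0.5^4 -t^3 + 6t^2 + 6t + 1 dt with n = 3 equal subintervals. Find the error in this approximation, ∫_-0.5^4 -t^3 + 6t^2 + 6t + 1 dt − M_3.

Exact integral: ∫_-0.5^4 f(t) dt = 116.015625.
M_3 = 115.3828125.
Error = 116.015625 − 115.3828125 = 0.6328125.

0.6328125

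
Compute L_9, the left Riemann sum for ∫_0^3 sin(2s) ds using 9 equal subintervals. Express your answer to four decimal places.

0.0657

Δs = (3 − 0)/9 = 1/3.
Left endpoints: 0, 1/3, 2/3, 1, 4/3, 5/3, 2, 7/3, 8/3.
f(0) ≈ 0.0000, f(1/3) ≈ 0.6184, f(2/3) ≈ 0.9719, f(1) ≈ 0.9093, f(4/3) ≈ 0.4573, f(5/3) ≈ -0.1906, f(2) ≈ -0.7568, f(7/3) ≈ -0.9990, f(8/3) ≈ -0.8133.
Sum = Δs · [f(0) + f(1/3) + f(2/3) + ...].
Sum ≈ 0.0657.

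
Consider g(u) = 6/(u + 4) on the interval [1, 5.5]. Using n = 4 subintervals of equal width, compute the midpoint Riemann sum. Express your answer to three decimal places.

Δu = (5.5 − 1)/4 = 1.125.
Midpoints: 1.5625, 2.6875, 3.8125, 4.9375.
g(1.5625) = 96/89, g(2.6875) = 96/107, g(3.8125) = 0.768, g(4.9375) = 96/143.
Sum = Δu · [g(1.5625) + g(2.6875) + g(3.8125) + g(4.9375)].
Sum ≈ 3.842.

3.842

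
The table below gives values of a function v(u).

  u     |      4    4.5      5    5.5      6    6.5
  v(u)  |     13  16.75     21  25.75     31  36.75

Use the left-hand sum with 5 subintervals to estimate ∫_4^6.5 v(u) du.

Δu = 0.5.
Sum = 0.5·[13 + 16.75 + 21 + 25.75 + 31] = 53.75.

53.75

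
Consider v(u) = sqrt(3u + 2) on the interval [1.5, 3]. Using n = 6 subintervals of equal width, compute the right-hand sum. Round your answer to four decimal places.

4.5199

Δu = (3 − 1.5)/6 = 0.25.
Right endpoints: 1.75, 2, 2.25, 2.5, 2.75, 3.
v(1.75) ≈ 2.6926, v(2) ≈ 2.8284, v(2.25) ≈ 2.9580, v(2.5) ≈ 3.0822, v(2.75) ≈ 3.2016, v(3) ≈ 3.3166.
Sum = Δu · [v(1.75) + v(2) + v(2.25) + ...].
Sum ≈ 4.5199.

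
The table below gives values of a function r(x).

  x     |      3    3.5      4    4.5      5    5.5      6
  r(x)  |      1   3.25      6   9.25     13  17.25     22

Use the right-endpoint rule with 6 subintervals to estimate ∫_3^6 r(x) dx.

35.375

Δx = 0.5.
Sum = 0.5·[3.25 + 6 + 9.25 + 13 + 17.25 + 22] = 35.375.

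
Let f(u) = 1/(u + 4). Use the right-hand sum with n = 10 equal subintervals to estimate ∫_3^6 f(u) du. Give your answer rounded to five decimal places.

0.35032

Δu = (6 − 3)/10 = 0.3.
Right endpoints: 3.3, 3.6, 3.9, 4.2, 4.5, 4.8, 5.1, 5.4, 5.7, 6.
f(3.3) = 10/73, f(3.6) = 5/38, f(3.9) = 10/79, f(4.2) = 5/41, f(4.5) = 2/17, f(4.8) = 5/44, f(5.1) = 10/91, f(5.4) = 5/47, f(5.7) = 10/97, f(6) = 0.1.
Sum = Δu · [f(3.3) + f(3.6) + f(3.9) + ...].
Sum ≈ 0.35032.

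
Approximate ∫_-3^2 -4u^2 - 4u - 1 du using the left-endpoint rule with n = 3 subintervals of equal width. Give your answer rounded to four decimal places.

Δu = (2 − (-3))/3 = 5/3.
Left endpoints: -3, -4/3, 1/3.
f(-3) = -25, f(-4/3) = -25/9, f(1/3) = -25/9.
Sum = Δu · [f(-3) + f(-4/3) + f(1/3)].
Sum ≈ -50.9259.

-50.9259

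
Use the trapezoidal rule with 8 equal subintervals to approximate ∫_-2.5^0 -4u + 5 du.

25

Δu = (0 − (-2.5))/8 = 0.3125.
f(-2.5) = 15, f(-2.1875) = 13.75, f(-1.875) = 12.5, f(-1.5625) = 11.25, f(-1.25) = 10, f(-0.9375) = 8.75, f(-0.625) = 7.5, f(-0.3125) = 6.25, f(0) = 5.
T_8 = (Δu/2)·[f(u_0) + 2f(u_1) + ... + 2f(u_{7}) + f(u_8)].
Sum = 25.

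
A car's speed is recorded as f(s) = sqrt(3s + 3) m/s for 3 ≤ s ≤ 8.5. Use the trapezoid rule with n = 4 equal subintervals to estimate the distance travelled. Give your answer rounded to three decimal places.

Δs = (8.5 − 3)/4 = 1.375.
f(3) ≈ 3.464, f(4.375) ≈ 4.016, f(5.75) ≈ 4.500, f(7.125) ≈ 4.937, f(8.5) ≈ 5.339.
T_4 = (Δs/2)·[f(s_0) + 2f(s_1) + 2f(s_2) + 2f(s_3) + f(s_4)].
Sum ≈ 24.549.

24.549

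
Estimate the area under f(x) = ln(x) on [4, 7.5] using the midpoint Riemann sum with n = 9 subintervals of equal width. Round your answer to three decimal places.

6.067

Δx = (7.5 − 4)/9 = 7/18.
Midpoints: 151/36, 55/12, 179/36, 193/36, 5.75, 221/36, 235/36, 83/12, 263/36.
f(151/36) ≈ 1.434, f(55/12) ≈ 1.522, f(179/36) ≈ 1.604, f(193/36) ≈ 1.679, f(5.75) ≈ 1.749, f(221/36) ≈ 1.815, f(235/36) ≈ 1.876, f(83/12) ≈ 1.934, f(263/36) ≈ 1.989.
Sum = Δx · [f(151/36) + f(55/12) + f(179/36) + ...].
Sum ≈ 6.067.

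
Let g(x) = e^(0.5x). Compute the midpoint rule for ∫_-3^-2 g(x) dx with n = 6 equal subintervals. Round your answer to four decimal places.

Δx = (-2 − (-3))/6 = 1/6.
Midpoints: -35/12, -2.75, -31/12, -29/12, -2.25, -25/12.
g(-35/12) ≈ 0.2326, g(-2.75) ≈ 0.2528, g(-31/12) ≈ 0.2748, g(-29/12) ≈ 0.2987, g(-2.25) ≈ 0.3247, g(-25/12) ≈ 0.3529.
Sum = Δx · [g(-35/12) + g(-2.75) + g(-31/12) + ...].
Sum ≈ 0.2894.

0.2894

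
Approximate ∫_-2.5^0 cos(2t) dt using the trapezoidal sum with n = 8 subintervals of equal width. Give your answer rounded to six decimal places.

-0.463752

Δt = (0 − (-2.5))/8 = 0.3125.
f(-2.5) ≈ 0.283662, f(-2.1875) ≈ -0.331024, f(-1.875) ≈ -0.820559, f(-1.5625) ≈ -0.999862, f(-1.25) ≈ -0.801144, f(-0.9375) ≈ -0.299534, f(-0.625) ≈ 0.315322, f(-0.3125) ≈ 0.810963, f(0) ≈ 1.000000.
T_8 = (Δt/2)·[f(t_0) + 2f(t_1) + ... + 2f(t_{7}) + f(t_8)].
Sum ≈ -0.463752.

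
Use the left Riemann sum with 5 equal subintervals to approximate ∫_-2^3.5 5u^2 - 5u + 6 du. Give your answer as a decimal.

95.15

Δu = (3.5 − (-2))/5 = 1.1.
Left endpoints: -2, -0.9, 0.2, 1.3, 2.4.
f(-2) = 36, f(-0.9) = 14.55, f(0.2) = 5.2, f(1.3) = 7.95, f(2.4) = 22.8.
Sum = Δu · [f(-2) + f(-0.9) + f(0.2) + f(1.3) + f(2.4)].
Sum = 95.15.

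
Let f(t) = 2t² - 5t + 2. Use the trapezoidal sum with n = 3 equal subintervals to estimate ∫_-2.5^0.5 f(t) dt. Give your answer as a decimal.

32.5

Δt = (0.5 − (-2.5))/3 = 1.
f(-2.5) = 27, f(-1.5) = 14, f(-0.5) = 5, f(0.5) = 0.
T_3 = (Δt/2)·[f(t_0) + 2f(t_1) + 2f(t_2) + f(t_3)].
Sum = 32.5.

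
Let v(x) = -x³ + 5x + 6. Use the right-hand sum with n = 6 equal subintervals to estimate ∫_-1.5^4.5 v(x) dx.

-57

Δx = (4.5 − (-1.5))/6 = 1.
Right endpoints: -0.5, 0.5, 1.5, 2.5, 3.5, 4.5.
v(-0.5) = 3.625, v(0.5) = 8.375, v(1.5) = 10.125, v(2.5) = 2.875, v(3.5) = -19.375, v(4.5) = -62.625.
Sum = Δx · [v(-0.5) + v(0.5) + v(1.5) + ...].
Sum = -57.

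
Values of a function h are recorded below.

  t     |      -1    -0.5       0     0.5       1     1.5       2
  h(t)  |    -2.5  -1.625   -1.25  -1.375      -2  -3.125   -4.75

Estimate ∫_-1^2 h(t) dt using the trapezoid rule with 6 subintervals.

-6.5

Δt = 0.5.
T_6 = (0.5/2)·[(-2.5) + 2·(-1.625) + 2·(-1.25) + 2·(-1.375) + 2·(-2) + 2·(-3.125) + (-4.75)] = -6.5.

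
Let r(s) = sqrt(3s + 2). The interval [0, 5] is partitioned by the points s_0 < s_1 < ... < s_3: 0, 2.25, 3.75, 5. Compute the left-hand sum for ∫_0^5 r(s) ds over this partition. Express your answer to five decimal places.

12.16911

Subinterval widths: 2.25, 1.5, 1.25.
Left endpoints: 0, 2.25, 3.75.
r(0) ≈ 1.41421, r(2.25) ≈ 2.95804, r(3.75) ≈ 3.64005.
Sum = Σ Δs_i · r(s_i).
Sum ≈ 12.16911.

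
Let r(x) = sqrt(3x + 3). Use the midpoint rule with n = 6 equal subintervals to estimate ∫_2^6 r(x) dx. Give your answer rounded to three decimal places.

Δx = (6 − 2)/6 = 2/3.
Midpoints: 7/3, 3, 11/3, 13/3, 5, 17/3.
r(7/3) ≈ 3.162, r(3) ≈ 3.464, r(11/3) ≈ 3.742, r(13/3) ≈ 4.000, r(5) ≈ 4.243, r(17/3) ≈ 4.472.
Sum = Δx · [r(7/3) + r(3) + r(11/3) + ...].
Sum ≈ 15.389.

15.389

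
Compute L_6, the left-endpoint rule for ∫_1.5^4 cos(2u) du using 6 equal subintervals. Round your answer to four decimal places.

Δu = (4 − 1.5)/6 = 5/12.
Left endpoints: 1.5, 23/12, 7/3, 2.75, 19/6, 43/12.
f(1.5) ≈ -0.9900, f(23/12) ≈ -0.7701, f(7/3) ≈ -0.0457, f(2.75) ≈ 0.7087, f(19/6) ≈ 0.9987, f(43/12) ≈ 0.6345.
Sum = Δu · [f(1.5) + f(23/12) + f(7/3) + ...].
Sum ≈ 0.2234.

0.2234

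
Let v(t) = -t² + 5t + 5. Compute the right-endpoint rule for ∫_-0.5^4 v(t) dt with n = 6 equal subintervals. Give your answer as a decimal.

42.609375

Δt = (4 − (-0.5))/6 = 0.75.
Right endpoints: 0.25, 1, 1.75, 2.5, 3.25, 4.
v(0.25) = 6.1875, v(1) = 9, v(1.75) = 10.6875, v(2.5) = 11.25, v(3.25) = 10.6875, v(4) = 9.
Sum = Δt · [v(0.25) + v(1) + v(1.75) + ...].
Sum = 42.609375.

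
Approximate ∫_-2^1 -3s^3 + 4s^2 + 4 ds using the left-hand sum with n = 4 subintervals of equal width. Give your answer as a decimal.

52.265625

Δs = (1 − (-2))/4 = 0.75.
Left endpoints: -2, -1.25, -0.5, 0.25.
f(-2) = 44, f(-1.25) = 16.109375, f(-0.5) = 5.375, f(0.25) = 4.203125.
Sum = Δs · [f(-2) + f(-1.25) + f(-0.5) + f(0.25)].
Sum = 52.265625.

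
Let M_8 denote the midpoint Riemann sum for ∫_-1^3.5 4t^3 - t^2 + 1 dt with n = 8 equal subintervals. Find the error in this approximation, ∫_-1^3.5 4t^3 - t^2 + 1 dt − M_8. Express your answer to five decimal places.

Exact integral: ∫_-1^3.5 f(t) dt = 138.9375.
M_8 ≈ 137.2763672.
Error ≈ 138.9375 − 137.2763672 ≈ 1.66113.

1.66113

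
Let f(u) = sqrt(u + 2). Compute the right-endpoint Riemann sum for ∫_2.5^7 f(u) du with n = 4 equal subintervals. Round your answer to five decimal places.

Δu = (7 − 2.5)/4 = 1.125.
Right endpoints: 3.625, 4.75, 5.875, 7.
f(3.625) ≈ 2.37171, f(4.75) ≈ 2.59808, f(5.875) ≈ 2.80624, f(7) ≈ 3.00000.
Sum = Δu · [f(3.625) + f(4.75) + f(5.875) + f(7)].
Sum ≈ 12.12303.

12.12303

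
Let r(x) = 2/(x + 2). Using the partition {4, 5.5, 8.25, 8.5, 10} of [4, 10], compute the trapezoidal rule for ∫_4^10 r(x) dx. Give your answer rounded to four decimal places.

1.4010

Subinterval widths: 1.5, 2.75, 0.25, 1.5.
r(4) = 1/3, r(5.5) = 4/15, r(8.25) = 8/41, r(8.5) = 4/21, r(10) = 1/6.
On each subinterval the trapezoid contributes (Δx_i/2)·[r(x_{i-1}) + r(x_i)].
Sum ≈ 1.4010.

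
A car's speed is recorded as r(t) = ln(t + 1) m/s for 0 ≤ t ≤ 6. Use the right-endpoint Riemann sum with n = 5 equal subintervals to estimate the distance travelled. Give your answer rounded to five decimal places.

8.69047

Δt = (6 − 0)/5 = 1.2.
Right endpoints: 1.2, 2.4, 3.6, 4.8, 6.
r(1.2) ≈ 0.78846, r(2.4) ≈ 1.22378, r(3.6) ≈ 1.52606, r(4.8) ≈ 1.75786, r(6) ≈ 1.94591.
Sum = Δt · [r(1.2) + r(2.4) + r(3.6) + r(4.8) + r(6)].
Sum ≈ 8.69047.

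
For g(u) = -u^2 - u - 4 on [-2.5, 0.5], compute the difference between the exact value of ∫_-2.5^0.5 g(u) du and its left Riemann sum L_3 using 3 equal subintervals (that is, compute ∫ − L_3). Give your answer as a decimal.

2

Exact integral: ∫_-2.5^0.5 g(u) du = -14.25.
L_3 = -16.25.
Error = -14.25 − (-16.25) = 2.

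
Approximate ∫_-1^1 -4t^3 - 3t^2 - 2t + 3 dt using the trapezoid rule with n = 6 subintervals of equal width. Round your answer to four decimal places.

3.8889

Δt = (1 − (-1))/6 = 1/3.
f(-1) = 6, f(-2/3) = 113/27, f(-1/3) = 94/27, f(0) = 3, f(1/3) = 50/27, f(2/3) = -23/27, f(1) = -6.
T_6 = (Δt/2)·[f(t_0) + 2f(t_1) + ... + 2f(t_{5}) + f(t_6)].
Sum ≈ 3.8889.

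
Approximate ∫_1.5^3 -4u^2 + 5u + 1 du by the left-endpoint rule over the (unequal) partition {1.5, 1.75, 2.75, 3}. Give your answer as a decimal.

-6.5

Subinterval widths: 0.25, 1, 0.25.
Left endpoints: 1.5, 1.75, 2.75.
f(1.5) = -0.5, f(1.75) = -2.5, f(2.75) = -15.5.
Sum = Σ Δu_i · f(u_i).
Sum = -6.5.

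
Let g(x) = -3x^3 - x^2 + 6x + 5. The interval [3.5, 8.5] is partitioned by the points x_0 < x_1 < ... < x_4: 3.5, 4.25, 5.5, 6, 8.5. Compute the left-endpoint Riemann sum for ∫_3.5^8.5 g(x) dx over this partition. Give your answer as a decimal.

-2211.66796875

Subinterval widths: 0.75, 1.25, 0.5, 2.5.
Left endpoints: 3.5, 4.25, 5.5, 6.
g(3.5) = -114.875, g(4.25) = -217.859375, g(5.5) = -491.375, g(6) = -643.
Sum = Σ Δx_i · g(x_i).
Sum = -2211.66796875.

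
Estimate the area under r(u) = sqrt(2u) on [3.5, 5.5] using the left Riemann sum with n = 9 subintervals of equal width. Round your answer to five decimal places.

5.91268

Δu = (5.5 − 3.5)/9 = 2/9.
Left endpoints: 3.5, 67/18, 71/18, 25/6, 79/18, 83/18, 29/6, 91/18, 95/18.
r(3.5) ≈ 2.64575, r(67/18) ≈ 2.72845, r(71/18) ≈ 2.80872, r(25/6) ≈ 2.88675, r(79/18) ≈ 2.96273, r(83/18) ≈ 3.03681, r(29/6) ≈ 3.10913, r(91/18) ≈ 3.17980, r(95/18) ≈ 3.24893.
Sum = Δu · [r(3.5) + r(67/18) + r(71/18) + ...].
Sum ≈ 5.91268.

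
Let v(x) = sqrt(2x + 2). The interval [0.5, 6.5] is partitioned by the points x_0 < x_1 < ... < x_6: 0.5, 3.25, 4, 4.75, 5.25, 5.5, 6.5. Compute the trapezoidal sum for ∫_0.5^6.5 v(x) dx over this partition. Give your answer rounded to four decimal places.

Subinterval widths: 2.75, 0.75, 0.75, 0.5, 0.25, 1.
v(0.5) ≈ 1.7321, v(3.25) ≈ 2.9155, v(4) ≈ 3.1623, v(4.75) ≈ 3.3912, v(5.25) ≈ 3.5355, v(5.5) ≈ 3.6056, v(6.5) ≈ 3.8730.
On each subinterval the trapezoid contributes (Δx_i/2)·[v(x_{i-1}) + v(x_i)].
Sum ≈ 17.4906.

17.4906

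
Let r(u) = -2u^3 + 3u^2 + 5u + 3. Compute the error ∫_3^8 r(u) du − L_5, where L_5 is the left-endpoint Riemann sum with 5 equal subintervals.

Exact integral: ∫_3^8 r(u) du = -1370.
L_5 = -1005.
Error = -1370 − (-1005) = -365.

-365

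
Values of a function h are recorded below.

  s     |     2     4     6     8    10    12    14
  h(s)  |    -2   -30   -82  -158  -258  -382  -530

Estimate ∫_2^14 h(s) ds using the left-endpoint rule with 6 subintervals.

Δs = 2.
Sum = 2·[(-2) + (-30) + (-82) + (-158) + (-258) + (-382)] = -1824.

-1824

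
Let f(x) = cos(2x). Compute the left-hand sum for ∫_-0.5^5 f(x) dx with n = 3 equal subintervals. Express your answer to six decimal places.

1.191151

Δx = (5 − (-0.5))/3 = 11/6.
Left endpoints: -0.5, 4/3, 19/6.
f(-0.5) ≈ 0.540302, f(4/3) ≈ -0.889327, f(19/6) ≈ 0.998743.
Sum = Δx · [f(-0.5) + f(4/3) + f(19/6)].
Sum ≈ 1.191151.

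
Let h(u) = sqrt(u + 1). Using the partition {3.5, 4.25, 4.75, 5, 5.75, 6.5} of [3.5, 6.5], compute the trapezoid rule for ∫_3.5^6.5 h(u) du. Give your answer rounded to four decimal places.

7.3271

Subinterval widths: 0.75, 0.5, 0.25, 0.75, 0.75.
h(3.5) ≈ 2.1213, h(4.25) ≈ 2.2913, h(4.75) ≈ 2.3979, h(5) ≈ 2.4495, h(5.75) ≈ 2.5981, h(6.5) ≈ 2.7386.
On each subinterval the trapezoid contributes (Δu_i/2)·[h(u_{i-1}) + h(u_i)].
Sum ≈ 7.3271.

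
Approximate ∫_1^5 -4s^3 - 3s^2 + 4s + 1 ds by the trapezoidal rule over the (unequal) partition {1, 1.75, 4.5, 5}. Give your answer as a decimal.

Subinterval widths: 0.75, 2.75, 0.5.
f(1) = -2, f(1.75) = -22.625, f(4.5) = -406.25, f(5) = -554.
On each subinterval the trapezoid contributes (Δs_i/2)·[f(s_{i-1}) + f(s_i)].
Sum = -839.

-839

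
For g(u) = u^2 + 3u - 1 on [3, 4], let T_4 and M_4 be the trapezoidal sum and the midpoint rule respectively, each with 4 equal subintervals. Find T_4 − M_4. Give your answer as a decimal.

0.015625

T_4 = 21.84375.
M_4 = 21.828125.
T_4 − M_4 = 0.015625.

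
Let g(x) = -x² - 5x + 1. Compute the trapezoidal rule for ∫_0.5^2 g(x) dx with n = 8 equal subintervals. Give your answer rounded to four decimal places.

Δx = (2 − 0.5)/8 = 0.1875.
g(0.5) = -1.75, g(0.6875) = -2.91015625, g(0.875) = -4.140625, g(1.0625) = -5.44140625, g(1.25) = -6.8125, g(1.4375) = -8.25390625, g(1.625) = -9.765625, g(1.8125) = -11.34765625, g(2) = -13.
T_8 = (Δx/2)·[g(x_0) + 2g(x_1) + ... + 2g(x_{7}) + g(x_8)].
Sum ≈ -10.5088.

-10.5088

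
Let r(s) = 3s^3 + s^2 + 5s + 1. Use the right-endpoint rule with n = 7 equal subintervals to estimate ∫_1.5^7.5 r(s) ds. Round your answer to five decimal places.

3254.31122

Δs = (7.5 − 1.5)/7 = 6/7.
Right endpoints: 33/14, 45/14, 57/14, 69/14, 81/14, 93/14, 7.5.
r(33/14) = 158141/2744, r(45/14) = 348569/2744, r(57/14) = 659669/2744, r(69/14) = 1122545/2744, r(81/14) = 1768301/2744, r(93/14) = 2628041/2744, r(7.5) = 1360.375.
Sum = Δs · [r(33/14) + r(45/14) + r(57/14) + ...].
Sum ≈ 3254.31122.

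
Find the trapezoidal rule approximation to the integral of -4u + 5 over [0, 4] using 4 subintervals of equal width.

-12

Δu = (4 − 0)/4 = 1.
f(0) = 5, f(1) = 1, f(2) = -3, f(3) = -7, f(4) = -11.
T_4 = (Δu/2)·[f(u_0) + 2f(u_1) + 2f(u_2) + 2f(u_3) + f(u_4)].
Sum = -12.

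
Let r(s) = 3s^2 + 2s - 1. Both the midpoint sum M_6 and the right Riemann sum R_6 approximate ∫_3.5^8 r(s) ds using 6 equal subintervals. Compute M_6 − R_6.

M_6 = 515.7421875.
R_6 = 579.234375.
M_6 − R_6 = -63.4921875.

-63.4921875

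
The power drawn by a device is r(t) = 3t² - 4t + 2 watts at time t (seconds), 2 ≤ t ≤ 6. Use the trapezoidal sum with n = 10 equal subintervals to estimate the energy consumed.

Δt = (6 − 2)/10 = 0.4.
r(2) = 6, r(2.4) = 9.68, r(2.8) = 14.32, r(3.2) = 19.92, r(3.6) = 26.48, r(4) = 34, r(4.4) = 42.48, r(4.8) = 51.92, r(5.2) = 62.32, r(5.6) = 73.68, r(6) = 86.
T_10 = (Δt/2)·[r(t_0) + 2r(t_1) + ... + 2r(t_{9}) + r(t_10)].
Sum = 152.32.

152.32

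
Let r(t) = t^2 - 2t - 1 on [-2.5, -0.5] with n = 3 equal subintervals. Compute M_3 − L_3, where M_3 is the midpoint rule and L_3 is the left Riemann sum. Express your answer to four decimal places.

M_3 ≈ 9.092593.
L_3 ≈ 12.648148.
M_3 − L_3 ≈ -3.5556.

-3.5556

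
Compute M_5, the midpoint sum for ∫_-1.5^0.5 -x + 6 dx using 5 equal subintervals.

Δx = (0.5 − (-1.5))/5 = 0.4.
Midpoints: -1.3, -0.9, -0.5, -0.1, 0.3.
f(-1.3) = 7.3, f(-0.9) = 6.9, f(-0.5) = 6.5, f(-0.1) = 6.1, f(0.3) = 5.7.
Sum = Δx · [f(-1.3) + f(-0.9) + f(-0.5) + f(-0.1) + f(0.3)].
Sum = 13.

13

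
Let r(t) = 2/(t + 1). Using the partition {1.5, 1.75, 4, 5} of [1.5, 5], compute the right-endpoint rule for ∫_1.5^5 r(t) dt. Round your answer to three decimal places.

Subinterval widths: 0.25, 2.25, 1.
Right endpoints: 1.75, 4, 5.
r(1.75) = 8/11, r(4) = 0.4, r(5) = 1/3.
Sum = Σ Δt_i · r(t_i).
Sum ≈ 1.415.

1.415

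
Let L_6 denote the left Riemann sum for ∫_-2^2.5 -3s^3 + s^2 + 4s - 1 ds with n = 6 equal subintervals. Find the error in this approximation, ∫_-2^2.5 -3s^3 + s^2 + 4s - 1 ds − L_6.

Exact integral: ∫_-2^2.5 f(s) ds = -9.421875.
L_6 = 9.03515625.
Error = -9.421875 − 9.03515625 = -18.45703125.

-18.45703125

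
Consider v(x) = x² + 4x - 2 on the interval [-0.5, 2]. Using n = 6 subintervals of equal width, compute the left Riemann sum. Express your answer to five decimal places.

2.41609

Δx = (2 − (-0.5))/6 = 5/12.
Left endpoints: -0.5, -1/12, 1/3, 0.75, 7/6, 19/12.
v(-0.5) = -3.75, v(-1/12) = -335/144, v(1/3) = -5/9, v(0.75) = 1.5625, v(7/6) = 145/36, v(19/12) = 985/144.
Sum = Δx · [v(-0.5) + v(-1/12) + v(1/3) + ...].
Sum ≈ 2.41609.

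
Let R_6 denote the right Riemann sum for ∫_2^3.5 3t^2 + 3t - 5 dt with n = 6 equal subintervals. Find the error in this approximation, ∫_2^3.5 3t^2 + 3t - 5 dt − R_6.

Exact integral: ∫_2^3.5 f(t) dt = 39.75.
R_6 = 43.453125.
Error = 39.75 − 43.453125 = -3.703125.

-3.703125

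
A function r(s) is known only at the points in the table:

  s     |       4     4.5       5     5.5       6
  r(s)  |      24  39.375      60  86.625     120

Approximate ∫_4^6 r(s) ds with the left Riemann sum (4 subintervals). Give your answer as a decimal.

105

Δs = 0.5.
Sum = 0.5·[24 + 39.375 + 60 + 86.625] = 105.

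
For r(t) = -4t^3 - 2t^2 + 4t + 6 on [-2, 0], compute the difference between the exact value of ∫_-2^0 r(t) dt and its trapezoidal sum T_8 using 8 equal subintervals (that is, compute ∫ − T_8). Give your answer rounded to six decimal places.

Exact integral: ∫_-2^0 r(t) dt ≈ 14.66666667.
T_8 = 14.875.
Error ≈ 14.66666667 − 14.875 ≈ -0.208333.

-0.208333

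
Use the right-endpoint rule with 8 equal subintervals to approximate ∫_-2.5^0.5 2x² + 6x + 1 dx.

Δx = (0.5 − (-2.5))/8 = 0.375.
Right endpoints: -2.125, -1.75, -1.375, -1, -0.625, -0.25, 0.125, 0.5.
f(-2.125) = -2.71875, f(-1.75) = -3.375, f(-1.375) = -3.46875, f(-1) = -3, f(-0.625) = -1.96875, f(-0.25) = -0.375, f(0.125) = 1.78125, f(0.5) = 4.5.
Sum = Δx · [f(-2.125) + f(-1.75) + f(-1.375) + ...].
Sum = -3.234375.

-3.234375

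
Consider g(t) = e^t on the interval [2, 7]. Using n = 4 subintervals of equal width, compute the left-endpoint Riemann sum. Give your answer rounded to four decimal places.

Δt = (7 − 2)/4 = 1.25.
Left endpoints: 2, 3.25, 4.5, 5.75.
g(2) ≈ 7.3891, g(3.25) ≈ 25.7903, g(4.5) ≈ 90.0171, g(5.75) ≈ 314.1907.
Sum = Δt · [g(2) + g(3.25) + g(4.5) + g(5.75)].
Sum ≈ 546.7340.

546.7340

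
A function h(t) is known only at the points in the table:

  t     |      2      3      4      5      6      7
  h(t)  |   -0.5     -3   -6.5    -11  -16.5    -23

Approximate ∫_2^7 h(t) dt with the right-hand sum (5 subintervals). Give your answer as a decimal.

-60

Δt = 1.
Sum = 1·[(-3) + (-6.5) + (-11) + (-16.5) + (-23)] = -60.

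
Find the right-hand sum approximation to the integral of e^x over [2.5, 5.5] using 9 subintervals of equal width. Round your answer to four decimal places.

Δx = (5.5 − 2.5)/9 = 1/3.
Right endpoints: 17/6, 19/6, 3.5, 23/6, 25/6, 4.5, 29/6, 31/6, 5.5.
f(17/6) ≈ 17.0020, f(19/6) ≈ 23.7283, f(3.5) ≈ 33.1155, f(23/6) ≈ 46.2163, f(25/6) ≈ 64.5001, f(4.5) ≈ 90.0171, f(29/6) ≈ 125.6290, f(31/6) ≈ 175.3294, f(5.5) ≈ 244.6919.
Sum = Δx · [f(17/6) + f(19/6) + f(3.5) + ...].
Sum ≈ 273.4099.

273.4099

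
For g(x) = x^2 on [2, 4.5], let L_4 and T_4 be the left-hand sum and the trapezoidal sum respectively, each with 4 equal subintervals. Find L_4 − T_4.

L_4 = 22.79296875.
T_4 = 27.87109375.
L_4 − T_4 = -5.078125.

-5.078125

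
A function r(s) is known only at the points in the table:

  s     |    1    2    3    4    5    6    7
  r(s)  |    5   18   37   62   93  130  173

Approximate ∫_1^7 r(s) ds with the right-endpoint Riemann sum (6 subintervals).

513

Δs = 1.
Sum = 1·[18 + 37 + 62 + 93 + 130 + 173] = 513.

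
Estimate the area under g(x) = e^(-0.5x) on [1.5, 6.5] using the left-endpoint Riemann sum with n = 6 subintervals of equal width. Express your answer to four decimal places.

Δx = (6.5 − 1.5)/6 = 5/6.
Left endpoints: 1.5, 7/3, 19/6, 4, 29/6, 17/3.
g(1.5) ≈ 0.4724, g(7/3) ≈ 0.3114, g(19/6) ≈ 0.2053, g(4) ≈ 0.1353, g(29/6) ≈ 0.0892, g(17/3) ≈ 0.0588.
Sum = Δx · [g(1.5) + g(7/3) + g(19/6) + ...].
Sum ≈ 1.0604.

1.0604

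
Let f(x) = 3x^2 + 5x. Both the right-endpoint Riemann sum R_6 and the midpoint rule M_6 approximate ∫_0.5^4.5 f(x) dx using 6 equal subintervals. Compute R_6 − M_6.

R_6 ≈ 168.55556.
M_6 ≈ 140.55556.
R_6 − M_6 = 28.

28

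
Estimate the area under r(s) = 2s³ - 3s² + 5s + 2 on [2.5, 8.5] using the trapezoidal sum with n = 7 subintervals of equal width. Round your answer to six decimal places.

Δs = (8.5 − 2.5)/7 = 6/7.
r(2.5) = 27, r(47/14) = 20802/343, r(59/14) = 40983/343, r(71/14) = 72396/343, r(83/14) = 117633/343, r(95/14) = 179286/343, r(107/14) = 259947/343, r(8.5) = 1056.
T_7 = (Δs/2)·[r(s_0) + 2r(s_1) + ... + 2r(s_{6}) + r(s_7)].
Sum ≈ 2191.040816.

2191.040816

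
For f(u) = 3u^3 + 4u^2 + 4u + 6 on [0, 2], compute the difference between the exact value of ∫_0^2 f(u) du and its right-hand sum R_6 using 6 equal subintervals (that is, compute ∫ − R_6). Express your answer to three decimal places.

-8.481

Exact integral: ∫_0^2 f(u) du ≈ 42.66667.
R_6 ≈ 51.14815.
Error ≈ 42.66667 − 51.14815 ≈ -8.481.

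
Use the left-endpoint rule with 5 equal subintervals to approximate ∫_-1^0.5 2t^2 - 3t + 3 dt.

7.32

Δt = (0.5 − (-1))/5 = 0.3.
Left endpoints: -1, -0.7, -0.4, -0.1, 0.2.
f(-1) = 8, f(-0.7) = 6.08, f(-0.4) = 4.52, f(-0.1) = 3.32, f(0.2) = 2.48.
Sum = Δt · [f(-1) + f(-0.7) + f(-0.4) + f(-0.1) + f(0.2)].
Sum = 7.32.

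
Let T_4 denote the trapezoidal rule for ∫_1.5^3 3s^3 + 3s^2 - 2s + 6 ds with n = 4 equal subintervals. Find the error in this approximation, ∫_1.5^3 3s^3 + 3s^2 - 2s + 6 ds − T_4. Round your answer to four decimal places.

-0.8174

Exact integral: ∫_1.5^3 f(s) ds = 82.828125.
T_4 ≈ 83.645508.
Error ≈ 82.828125 − 83.645508 ≈ -0.8174.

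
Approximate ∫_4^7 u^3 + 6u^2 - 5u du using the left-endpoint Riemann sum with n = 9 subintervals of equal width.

Δu = (7 − 4)/9 = 1/3.
Left endpoints: 4, 13/3, 14/3, 5, 16/3, 17/3, 6, 19/3, 20/3.
f(4) = 140, f(13/3) = 4654/27, f(14/3) = 5642/27, f(5) = 250, f(16/3) = 7984/27, f(17/3) = 9350/27, f(6) = 402, f(19/3) = 12502/27, f(20/3) = 14300/27.
Sum = Δu · [f(4) + f(13/3) + f(14/3) + ...].
Sum = 936.

936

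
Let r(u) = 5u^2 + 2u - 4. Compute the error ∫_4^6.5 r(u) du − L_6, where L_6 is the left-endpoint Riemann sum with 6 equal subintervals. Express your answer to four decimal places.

Exact integral: ∫_4^6.5 r(u) du ≈ 367.291667.
L_6 ≈ 339.267940.
Error ≈ 367.291667 − 339.267940 ≈ 28.0237.

28.0237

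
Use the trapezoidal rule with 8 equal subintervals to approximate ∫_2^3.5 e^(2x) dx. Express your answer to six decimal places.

Δx = (3.5 − 2)/8 = 0.1875.
f(2) ≈ 54.598150, f(2.1875) ≈ 79.439840, f(2.375) ≈ 115.584285, f(2.5625) ≈ 168.174142, f(2.75) ≈ 244.691932, f(2.9375) ≈ 356.024661, f(3.125) ≈ 518.012825, f(3.3125) ≈ 753.704213, f(3.5) ≈ 1096.633158.
T_8 = (Δx/2)·[f(x_0) + 2f(x_1) + ... + 2f(x_{7}) + f(x_8)].
Sum ≈ 527.108916.

527.108916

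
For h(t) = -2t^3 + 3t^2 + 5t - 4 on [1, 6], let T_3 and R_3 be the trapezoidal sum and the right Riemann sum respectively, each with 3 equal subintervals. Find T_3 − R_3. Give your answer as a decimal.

T_3 ≈ -406.66666667.
R_3 ≈ -656.66666667.
T_3 − R_3 = 250.

250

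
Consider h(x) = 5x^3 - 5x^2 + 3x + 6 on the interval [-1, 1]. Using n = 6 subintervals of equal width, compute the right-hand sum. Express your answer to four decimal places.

Δx = (1 − (-1))/6 = 1/3.
Right endpoints: -2/3, -1/3, 0, 1/3, 2/3, 1.
h(-2/3) = 8/27, h(-1/3) = 115/27, h(0) = 6, h(1/3) = 179/27, h(2/3) = 196/27, h(1) = 9.
Sum = Δx · [h(-2/3) + h(-1/3) + h(0) + ...].
Sum ≈ 11.1481.

11.1481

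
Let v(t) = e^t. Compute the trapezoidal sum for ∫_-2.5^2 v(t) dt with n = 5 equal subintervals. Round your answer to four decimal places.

Δt = (2 − (-2.5))/5 = 0.9.
v(-2.5) ≈ 0.0821, v(-1.6) ≈ 0.2019, v(-0.7) ≈ 0.4966, v(0.2) ≈ 1.2214, v(1.1) ≈ 3.0042, v(2) ≈ 7.3891.
T_5 = (Δt/2)·[v(t_0) + 2v(t_1) + ... + 2v(t_{4}) + v(t_5)].
Sum ≈ 7.7937.

7.7937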